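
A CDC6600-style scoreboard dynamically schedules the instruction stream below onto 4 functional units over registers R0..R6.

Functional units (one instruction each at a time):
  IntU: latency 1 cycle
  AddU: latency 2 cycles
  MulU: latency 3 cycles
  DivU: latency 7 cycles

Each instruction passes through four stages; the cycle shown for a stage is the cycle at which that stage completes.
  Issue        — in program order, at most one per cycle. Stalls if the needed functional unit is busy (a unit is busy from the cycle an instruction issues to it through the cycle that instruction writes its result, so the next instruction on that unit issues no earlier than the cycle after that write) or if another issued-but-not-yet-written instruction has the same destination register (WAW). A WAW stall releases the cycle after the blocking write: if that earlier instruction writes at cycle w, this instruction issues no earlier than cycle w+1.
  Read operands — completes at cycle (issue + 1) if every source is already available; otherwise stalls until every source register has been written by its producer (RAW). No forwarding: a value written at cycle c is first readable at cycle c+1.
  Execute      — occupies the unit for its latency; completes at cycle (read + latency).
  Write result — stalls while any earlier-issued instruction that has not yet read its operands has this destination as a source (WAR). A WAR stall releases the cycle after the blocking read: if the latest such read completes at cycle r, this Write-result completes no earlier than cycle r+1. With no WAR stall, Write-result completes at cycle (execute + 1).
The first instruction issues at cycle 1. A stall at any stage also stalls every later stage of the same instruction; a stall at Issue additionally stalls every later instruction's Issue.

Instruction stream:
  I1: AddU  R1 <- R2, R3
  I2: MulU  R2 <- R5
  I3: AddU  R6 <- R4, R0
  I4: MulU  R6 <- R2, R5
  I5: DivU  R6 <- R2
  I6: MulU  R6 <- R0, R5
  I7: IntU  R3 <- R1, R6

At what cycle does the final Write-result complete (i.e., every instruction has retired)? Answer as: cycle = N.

cycle = 35

[1] I1→AddU
[2] I1 RO | I2→MulU
[3] I2 RO
[4] I1 EX
[5] I1 WR R1
[6] I2 EX | I3→AddU
[7] I2 WR R2 | I3 RO
[9] I3 EX
[10] I3 WR R6
[11] I4→MulU
[12] I4 RO
[15] I4 EX
[16] I4 WR R6
[17] I5→DivU
[18] I5 RO
[25] I5 EX
[26] I5 WR R6
[27] I6→MulU
[28] I6 RO | I7→IntU
[31] I6 EX
[32] I6 WR R6
[33] I7 RO
[34] I7 EX
[35] I7 WR R3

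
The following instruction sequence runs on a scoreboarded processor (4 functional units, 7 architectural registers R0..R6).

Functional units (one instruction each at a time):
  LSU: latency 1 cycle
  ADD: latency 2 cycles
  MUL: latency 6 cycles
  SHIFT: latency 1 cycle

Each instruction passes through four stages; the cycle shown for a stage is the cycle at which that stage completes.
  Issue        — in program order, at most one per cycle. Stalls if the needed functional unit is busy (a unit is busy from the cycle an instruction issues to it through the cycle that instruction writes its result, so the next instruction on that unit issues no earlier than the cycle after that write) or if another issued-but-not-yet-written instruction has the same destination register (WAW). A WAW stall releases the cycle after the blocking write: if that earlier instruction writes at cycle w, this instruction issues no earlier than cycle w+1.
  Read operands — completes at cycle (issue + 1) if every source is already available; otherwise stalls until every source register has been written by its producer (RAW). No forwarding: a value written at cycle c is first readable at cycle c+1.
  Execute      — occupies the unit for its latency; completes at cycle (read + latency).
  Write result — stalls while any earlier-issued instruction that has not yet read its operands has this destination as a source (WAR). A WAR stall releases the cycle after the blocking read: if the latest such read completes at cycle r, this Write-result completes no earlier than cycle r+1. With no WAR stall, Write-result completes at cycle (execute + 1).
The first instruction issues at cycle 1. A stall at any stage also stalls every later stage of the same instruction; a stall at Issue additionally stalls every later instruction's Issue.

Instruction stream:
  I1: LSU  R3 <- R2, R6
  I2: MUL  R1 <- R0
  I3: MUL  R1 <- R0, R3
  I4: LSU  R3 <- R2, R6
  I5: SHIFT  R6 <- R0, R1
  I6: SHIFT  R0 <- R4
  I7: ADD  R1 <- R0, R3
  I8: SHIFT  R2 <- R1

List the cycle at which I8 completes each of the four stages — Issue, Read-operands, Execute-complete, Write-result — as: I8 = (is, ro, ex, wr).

[1] issue I1 (LSU)
[2] I1 read-ops; issue I2 (MUL)
[3] I1 finished on LSU; I2 read-ops
[4] I1→R3
[9] I2 finished on MUL
[10] I2→R1
[11] issue I3 (MUL)
[12] I3 read-ops; issue I4 (LSU)
[13] I4 read-ops; issue I5 (SHIFT)
[14] I4 finished on LSU
[15] I4→R3
[18] I3 finished on MUL
[19] I3→R1
[20] I5 read-ops
[21] I5 finished on SHIFT
[22] I5→R6
[23] issue I6 (SHIFT)
[24] I6 read-ops; issue I7 (ADD)
[25] I6 finished on SHIFT
[26] I6→R0
[27] I7 read-ops; issue I8 (SHIFT)
[29] I7 finished on ADD
[30] I7→R1
[31] I8 read-ops
[32] I8 finished on SHIFT
[33] I8→R2

I8 = (27, 31, 32, 33)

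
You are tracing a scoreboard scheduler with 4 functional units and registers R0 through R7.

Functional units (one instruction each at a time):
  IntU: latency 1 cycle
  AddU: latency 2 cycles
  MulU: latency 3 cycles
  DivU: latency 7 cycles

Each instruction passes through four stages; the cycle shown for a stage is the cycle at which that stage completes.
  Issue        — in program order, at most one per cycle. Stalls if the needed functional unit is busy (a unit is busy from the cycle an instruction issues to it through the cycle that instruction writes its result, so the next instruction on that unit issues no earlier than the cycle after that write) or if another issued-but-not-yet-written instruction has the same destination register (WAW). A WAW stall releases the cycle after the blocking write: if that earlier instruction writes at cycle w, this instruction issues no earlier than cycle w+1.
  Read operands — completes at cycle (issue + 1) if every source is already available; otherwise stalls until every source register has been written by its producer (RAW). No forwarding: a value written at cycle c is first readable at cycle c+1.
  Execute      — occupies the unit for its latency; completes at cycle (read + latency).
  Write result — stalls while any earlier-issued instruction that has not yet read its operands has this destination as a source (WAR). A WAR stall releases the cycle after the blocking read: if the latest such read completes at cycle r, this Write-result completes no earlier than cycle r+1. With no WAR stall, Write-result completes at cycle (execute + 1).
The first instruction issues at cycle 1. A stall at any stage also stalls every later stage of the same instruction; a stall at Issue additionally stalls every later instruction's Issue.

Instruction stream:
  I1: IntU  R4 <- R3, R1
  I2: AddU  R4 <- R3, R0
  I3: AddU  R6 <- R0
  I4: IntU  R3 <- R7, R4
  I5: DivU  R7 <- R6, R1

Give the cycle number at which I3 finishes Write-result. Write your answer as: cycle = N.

cycle 1: I1 issues→IntU
cycle 2: I1 reads
cycle 3: I1 exec-done
cycle 4: I1 writes R4
cycle 5: I2 issues→AddU
cycle 6: I2 reads
cycle 8: I2 exec-done
cycle 9: I2 writes R4
cycle 10: I3 issues→AddU
cycle 11: I3 reads · I4 issues→IntU
cycle 12: I4 reads · I5 issues→DivU
cycle 13: I3 exec-done · I4 exec-done
cycle 14: I3 writes R6 · I4 writes R3
cycle 15: I5 reads
cycle 22: I5 exec-done
cycle 23: I5 writes R7

cycle = 14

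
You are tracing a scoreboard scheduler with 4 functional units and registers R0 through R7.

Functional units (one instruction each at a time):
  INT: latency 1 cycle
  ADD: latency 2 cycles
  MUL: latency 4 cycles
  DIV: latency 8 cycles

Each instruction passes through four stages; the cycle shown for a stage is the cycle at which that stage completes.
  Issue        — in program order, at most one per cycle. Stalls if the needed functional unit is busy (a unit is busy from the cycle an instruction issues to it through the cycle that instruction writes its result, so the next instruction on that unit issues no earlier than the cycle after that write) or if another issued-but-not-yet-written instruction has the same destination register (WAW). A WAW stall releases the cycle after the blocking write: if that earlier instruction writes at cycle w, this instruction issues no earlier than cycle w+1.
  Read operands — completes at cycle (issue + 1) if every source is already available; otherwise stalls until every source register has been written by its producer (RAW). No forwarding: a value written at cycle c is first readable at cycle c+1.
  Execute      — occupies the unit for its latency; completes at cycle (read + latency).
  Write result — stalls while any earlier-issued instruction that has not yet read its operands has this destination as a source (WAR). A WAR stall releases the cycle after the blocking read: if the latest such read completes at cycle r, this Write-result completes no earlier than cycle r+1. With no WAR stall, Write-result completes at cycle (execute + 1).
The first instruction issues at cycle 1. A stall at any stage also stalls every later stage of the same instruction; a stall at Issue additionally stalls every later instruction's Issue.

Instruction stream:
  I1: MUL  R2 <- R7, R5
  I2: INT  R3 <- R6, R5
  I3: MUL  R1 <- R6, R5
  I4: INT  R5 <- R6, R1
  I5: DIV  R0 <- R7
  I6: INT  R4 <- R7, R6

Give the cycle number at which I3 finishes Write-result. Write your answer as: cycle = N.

  I1 | 1 | 2 | 6 | 7
  I2 | 2 | 3 | 4 | 5
  I3 | 8 | 9 | 13 | 14   struct: MUL busy until I1 writes@7
  I4 | 9 | 15 | 16 | 17   RAW R1: wait I3 write@14
  I5 | 10 | 11 | 19 | 20
  I6 | 18 | 19 | 20 | 21   struct: INT busy until I4 writes@17

cycle = 14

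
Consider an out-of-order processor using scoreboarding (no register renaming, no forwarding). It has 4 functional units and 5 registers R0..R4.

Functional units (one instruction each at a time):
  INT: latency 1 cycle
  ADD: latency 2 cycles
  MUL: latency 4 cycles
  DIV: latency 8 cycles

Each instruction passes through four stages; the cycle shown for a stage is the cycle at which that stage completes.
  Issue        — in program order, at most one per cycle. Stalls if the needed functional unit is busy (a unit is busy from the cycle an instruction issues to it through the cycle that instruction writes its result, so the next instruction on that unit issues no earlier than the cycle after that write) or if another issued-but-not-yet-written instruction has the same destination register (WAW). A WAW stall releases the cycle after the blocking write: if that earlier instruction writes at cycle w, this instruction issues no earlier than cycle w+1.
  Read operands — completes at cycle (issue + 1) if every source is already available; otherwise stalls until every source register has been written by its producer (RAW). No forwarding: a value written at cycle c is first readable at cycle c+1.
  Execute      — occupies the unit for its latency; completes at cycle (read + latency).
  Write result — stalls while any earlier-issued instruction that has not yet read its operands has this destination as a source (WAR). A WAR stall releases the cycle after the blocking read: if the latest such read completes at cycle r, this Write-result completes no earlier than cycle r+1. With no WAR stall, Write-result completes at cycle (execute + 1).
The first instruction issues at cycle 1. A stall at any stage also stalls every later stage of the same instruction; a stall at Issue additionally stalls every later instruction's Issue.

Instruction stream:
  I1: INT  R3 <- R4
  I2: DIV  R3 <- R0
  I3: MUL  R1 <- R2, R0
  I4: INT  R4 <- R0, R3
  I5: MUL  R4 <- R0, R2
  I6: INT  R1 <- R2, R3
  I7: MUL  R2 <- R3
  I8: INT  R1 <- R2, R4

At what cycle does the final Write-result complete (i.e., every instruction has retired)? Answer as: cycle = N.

cycle = 35

cycle 1: I1→INT
cycle 2: I1 RO
cycle 3: I1 EX
cycle 4: I1 WR R3
cycle 5: I2→DIV
cycle 6: I2 RO · I3→MUL
cycle 7: I3 RO · I4→INT
cycle 11: I3 EX
cycle 12: I3 WR R1
cycle 14: I2 EX
cycle 15: I2 WR R3
cycle 16: I4 RO
cycle 17: I4 EX
cycle 18: I4 WR R4
cycle 19: I5→MUL
cycle 20: I5 RO · I6→INT
cycle 21: I6 RO
cycle 22: I6 EX
cycle 23: I6 WR R1
cycle 24: I5 EX
cycle 25: I5 WR R4
cycle 26: I7→MUL
cycle 27: I7 RO · I8→INT
cycle 31: I7 EX
cycle 32: I7 WR R2
cycle 33: I8 RO
cycle 34: I8 EX
cycle 35: I8 WR R1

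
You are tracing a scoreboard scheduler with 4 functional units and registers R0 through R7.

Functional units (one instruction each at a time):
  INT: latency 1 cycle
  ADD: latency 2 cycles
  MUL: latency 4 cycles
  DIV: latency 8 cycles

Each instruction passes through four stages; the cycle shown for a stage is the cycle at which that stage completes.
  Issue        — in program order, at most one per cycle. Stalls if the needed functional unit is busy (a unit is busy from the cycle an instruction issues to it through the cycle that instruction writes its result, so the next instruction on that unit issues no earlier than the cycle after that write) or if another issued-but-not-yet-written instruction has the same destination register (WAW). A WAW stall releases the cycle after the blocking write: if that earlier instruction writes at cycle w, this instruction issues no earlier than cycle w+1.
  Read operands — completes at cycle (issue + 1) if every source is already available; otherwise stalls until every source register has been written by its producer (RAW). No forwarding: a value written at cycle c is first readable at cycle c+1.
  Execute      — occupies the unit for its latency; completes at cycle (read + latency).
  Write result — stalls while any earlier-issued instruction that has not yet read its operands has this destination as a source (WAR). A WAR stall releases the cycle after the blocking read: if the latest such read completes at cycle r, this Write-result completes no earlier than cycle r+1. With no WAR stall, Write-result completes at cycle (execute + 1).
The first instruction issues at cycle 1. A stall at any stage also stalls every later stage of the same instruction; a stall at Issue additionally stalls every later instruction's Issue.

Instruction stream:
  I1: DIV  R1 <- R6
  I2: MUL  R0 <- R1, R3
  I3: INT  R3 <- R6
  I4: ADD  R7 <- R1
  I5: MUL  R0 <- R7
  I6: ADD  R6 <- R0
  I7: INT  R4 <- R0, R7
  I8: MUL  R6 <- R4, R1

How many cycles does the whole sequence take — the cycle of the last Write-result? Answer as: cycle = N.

1) issue 1, read 2, done 10, write 11
2) issue 2, read 12, done 16, write 17  <RAW R1: wait I1 write@11>
3) issue 3, read 4, done 5, write 13  <WAR R3: wait I2 read@12>
4) issue 4, read 12, done 14, write 15  <RAW R1: wait I1 write@11>
5) issue 18, read 19, done 23, write 24  <struct: MUL busy until I2 writes@17>
6) issue 19, read 25, done 27, write 28  <RAW R0: wait I5 write@24>
7) issue 20, read 25, done 26, write 27  <RAW R0: wait I5 write@24>
8) issue 29, read 30, done 34, write 35  <WAW R6: wait I6 write@28>

cycle = 35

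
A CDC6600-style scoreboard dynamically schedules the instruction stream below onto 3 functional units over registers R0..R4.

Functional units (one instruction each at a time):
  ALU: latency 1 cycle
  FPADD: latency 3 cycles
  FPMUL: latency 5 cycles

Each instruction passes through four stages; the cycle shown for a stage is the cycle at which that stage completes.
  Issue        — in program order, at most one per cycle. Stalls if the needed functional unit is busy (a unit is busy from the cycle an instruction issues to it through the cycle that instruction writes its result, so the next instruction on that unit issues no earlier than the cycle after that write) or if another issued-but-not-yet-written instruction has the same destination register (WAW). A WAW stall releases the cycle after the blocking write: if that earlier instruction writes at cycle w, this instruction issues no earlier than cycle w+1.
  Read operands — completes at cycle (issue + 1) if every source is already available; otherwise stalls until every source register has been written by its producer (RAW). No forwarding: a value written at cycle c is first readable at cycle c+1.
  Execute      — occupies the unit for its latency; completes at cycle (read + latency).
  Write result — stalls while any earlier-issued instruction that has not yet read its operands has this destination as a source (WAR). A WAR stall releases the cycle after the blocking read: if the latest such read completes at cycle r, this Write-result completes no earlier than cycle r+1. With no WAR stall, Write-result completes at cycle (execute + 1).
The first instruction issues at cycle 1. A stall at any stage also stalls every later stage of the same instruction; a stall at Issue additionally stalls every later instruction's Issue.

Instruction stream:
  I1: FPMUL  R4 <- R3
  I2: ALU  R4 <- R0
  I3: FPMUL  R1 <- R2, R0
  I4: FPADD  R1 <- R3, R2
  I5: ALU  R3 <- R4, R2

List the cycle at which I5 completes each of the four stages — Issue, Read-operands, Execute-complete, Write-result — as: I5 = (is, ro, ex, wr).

I5 = (19, 20, 21, 22)

  I1 | 1 | 2 | 7 | 8
  I2 | 9 | 10 | 11 | 12   WAW R4: wait I1 write@8
  I3 | 10 | 11 | 16 | 17
  I4 | 18 | 19 | 22 | 23   WAW R1: wait I3 write@17
  I5 | 19 | 20 | 21 | 22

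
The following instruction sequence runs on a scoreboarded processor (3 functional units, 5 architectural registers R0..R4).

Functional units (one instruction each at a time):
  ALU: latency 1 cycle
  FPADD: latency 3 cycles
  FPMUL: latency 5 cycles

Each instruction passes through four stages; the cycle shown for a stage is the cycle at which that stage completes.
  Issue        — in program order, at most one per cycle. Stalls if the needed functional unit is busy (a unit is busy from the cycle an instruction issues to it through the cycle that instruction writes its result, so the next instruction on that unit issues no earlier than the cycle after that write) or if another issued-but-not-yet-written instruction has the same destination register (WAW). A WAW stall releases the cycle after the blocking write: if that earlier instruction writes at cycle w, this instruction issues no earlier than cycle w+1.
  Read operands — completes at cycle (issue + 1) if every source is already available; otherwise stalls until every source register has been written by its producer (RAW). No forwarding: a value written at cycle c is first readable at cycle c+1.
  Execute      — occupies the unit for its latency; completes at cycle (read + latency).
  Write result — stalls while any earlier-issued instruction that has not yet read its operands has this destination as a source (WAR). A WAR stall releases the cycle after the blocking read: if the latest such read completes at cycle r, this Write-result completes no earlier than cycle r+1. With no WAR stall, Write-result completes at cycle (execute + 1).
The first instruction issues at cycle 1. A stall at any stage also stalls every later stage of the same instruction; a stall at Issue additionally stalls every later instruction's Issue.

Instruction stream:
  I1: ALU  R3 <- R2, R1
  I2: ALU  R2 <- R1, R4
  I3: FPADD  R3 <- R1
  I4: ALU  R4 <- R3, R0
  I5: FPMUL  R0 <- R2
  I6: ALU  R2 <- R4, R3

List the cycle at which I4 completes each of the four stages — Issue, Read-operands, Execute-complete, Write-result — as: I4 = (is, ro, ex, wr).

t=1  issue I1 (ALU)
t=2  I1 read-ops
t=3  I1 finished on ALU
t=4  I1→R3
t=5  issue I2 (ALU)
t=6  I2 read-ops · issue I3 (FPADD)
t=7  I2 finished on ALU · I3 read-ops
t=8  I2→R2
t=9  issue I4 (ALU)
t=10  I3 finished on FPADD · issue I5 (FPMUL)
t=11  I3→R3 · I5 read-ops
t=12  I4 read-ops
t=13  I4 finished on ALU
t=14  I4→R4
t=15  issue I6 (ALU)
t=16  I5 finished on FPMUL · I6 read-ops
t=17  I5→R0 · I6 finished on ALU
t=18  I6→R2

I4 = (9, 12, 13, 14)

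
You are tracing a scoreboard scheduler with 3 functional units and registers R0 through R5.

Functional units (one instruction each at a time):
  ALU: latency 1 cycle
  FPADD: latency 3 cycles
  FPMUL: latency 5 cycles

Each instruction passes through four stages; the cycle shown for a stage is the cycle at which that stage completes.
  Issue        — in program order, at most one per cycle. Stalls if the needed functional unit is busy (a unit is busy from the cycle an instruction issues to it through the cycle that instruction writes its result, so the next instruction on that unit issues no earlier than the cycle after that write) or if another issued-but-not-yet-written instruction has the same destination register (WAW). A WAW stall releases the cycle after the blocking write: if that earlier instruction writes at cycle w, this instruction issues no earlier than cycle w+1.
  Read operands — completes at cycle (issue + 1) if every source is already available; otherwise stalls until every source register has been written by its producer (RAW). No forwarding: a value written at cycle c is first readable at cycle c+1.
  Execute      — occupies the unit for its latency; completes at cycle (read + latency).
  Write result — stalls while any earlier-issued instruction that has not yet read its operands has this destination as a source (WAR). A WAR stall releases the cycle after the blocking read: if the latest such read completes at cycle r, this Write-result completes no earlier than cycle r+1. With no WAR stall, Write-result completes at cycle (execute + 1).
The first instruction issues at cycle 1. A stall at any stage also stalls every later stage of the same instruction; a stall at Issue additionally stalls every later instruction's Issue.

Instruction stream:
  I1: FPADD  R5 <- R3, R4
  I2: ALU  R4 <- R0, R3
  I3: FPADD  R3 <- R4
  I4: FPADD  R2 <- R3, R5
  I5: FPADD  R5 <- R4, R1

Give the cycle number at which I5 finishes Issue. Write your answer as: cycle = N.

t=1  I1 dispatched to FPADD
t=2  I1 operands ready, I2 dispatched to ALU
t=3  I2 operands ready
t=4  I2 complete
t=5  I1 complete, R4←I2
t=6  R5←I1
t=7  I3 dispatched to FPADD
t=8  I3 operands ready
t=11  I3 complete
t=12  R3←I3
t=13  I4 dispatched to FPADD
t=14  I4 operands ready
t=17  I4 complete
t=18  R2←I4
t=19  I5 dispatched to FPADD
t=20  I5 operands ready
t=23  I5 complete
t=24  R5←I5

cycle = 19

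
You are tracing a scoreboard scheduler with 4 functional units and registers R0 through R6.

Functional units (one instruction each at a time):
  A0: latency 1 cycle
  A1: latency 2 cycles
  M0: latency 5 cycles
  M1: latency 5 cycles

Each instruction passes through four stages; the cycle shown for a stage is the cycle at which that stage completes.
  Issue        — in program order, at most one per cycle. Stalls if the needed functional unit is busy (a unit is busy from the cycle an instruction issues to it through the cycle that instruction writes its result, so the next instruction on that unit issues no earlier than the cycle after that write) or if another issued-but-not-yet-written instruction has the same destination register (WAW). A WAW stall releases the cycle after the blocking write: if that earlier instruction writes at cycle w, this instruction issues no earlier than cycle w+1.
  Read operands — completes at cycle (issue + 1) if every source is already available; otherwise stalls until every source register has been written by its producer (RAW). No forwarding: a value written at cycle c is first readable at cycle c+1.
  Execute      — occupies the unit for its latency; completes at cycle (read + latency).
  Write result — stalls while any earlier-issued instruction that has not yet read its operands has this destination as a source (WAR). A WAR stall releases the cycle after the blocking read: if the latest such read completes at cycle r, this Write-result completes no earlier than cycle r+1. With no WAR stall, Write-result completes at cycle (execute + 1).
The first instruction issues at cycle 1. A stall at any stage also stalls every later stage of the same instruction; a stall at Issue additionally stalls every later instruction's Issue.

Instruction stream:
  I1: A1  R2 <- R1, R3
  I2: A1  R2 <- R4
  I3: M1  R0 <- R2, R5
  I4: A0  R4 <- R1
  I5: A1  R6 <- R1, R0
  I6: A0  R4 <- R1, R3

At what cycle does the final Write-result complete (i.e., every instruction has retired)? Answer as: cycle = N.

cycle = 21

1) issue 1, read 2, done 4, write 5
2) issue 6, read 7, done 9, write 10  <struct: A1 busy until I1 writes@5>
3) issue 7, read 11, done 16, write 17  <RAW R2: wait I2 write@10>
4) issue 8, read 9, done 10, write 11
5) issue 11, read 18, done 20, write 21  <struct: A1 busy until I2 writes@10 / RAW R0: wait I3 write@17>
6) issue 12, read 13, done 14, write 15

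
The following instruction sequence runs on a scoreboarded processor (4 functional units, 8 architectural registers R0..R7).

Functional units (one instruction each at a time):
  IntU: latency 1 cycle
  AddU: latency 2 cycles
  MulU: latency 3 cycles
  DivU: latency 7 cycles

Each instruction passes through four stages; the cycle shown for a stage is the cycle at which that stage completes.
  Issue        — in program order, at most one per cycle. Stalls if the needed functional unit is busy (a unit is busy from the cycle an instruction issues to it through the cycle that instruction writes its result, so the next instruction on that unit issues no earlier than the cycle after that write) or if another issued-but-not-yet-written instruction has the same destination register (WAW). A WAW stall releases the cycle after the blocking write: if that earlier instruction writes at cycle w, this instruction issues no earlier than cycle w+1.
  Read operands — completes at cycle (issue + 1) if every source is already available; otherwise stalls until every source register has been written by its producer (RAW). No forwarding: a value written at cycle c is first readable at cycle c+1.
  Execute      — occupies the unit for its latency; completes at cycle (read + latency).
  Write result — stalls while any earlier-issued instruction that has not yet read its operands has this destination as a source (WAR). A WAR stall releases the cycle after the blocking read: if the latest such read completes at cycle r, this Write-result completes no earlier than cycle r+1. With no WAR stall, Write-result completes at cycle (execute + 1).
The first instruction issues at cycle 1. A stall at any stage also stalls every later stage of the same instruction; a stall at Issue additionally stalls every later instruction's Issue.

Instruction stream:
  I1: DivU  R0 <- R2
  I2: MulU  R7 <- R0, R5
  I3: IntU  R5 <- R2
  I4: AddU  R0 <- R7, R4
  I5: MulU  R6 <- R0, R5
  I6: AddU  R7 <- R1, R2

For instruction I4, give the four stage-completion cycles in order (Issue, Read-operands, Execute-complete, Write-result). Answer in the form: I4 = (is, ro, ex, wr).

I4 = (11, 16, 18, 19)

  I1 | 1 | 2 | 9 | 10
  I2 | 2 | 11 | 14 | 15   RAW R0: wait I1 write@10
  I3 | 3 | 4 | 5 | 12   WAR R5: wait I2 read@11
  I4 | 11 | 16 | 18 | 19   WAW R0: wait I1 write@10 · RAW R7: wait I2 write@15
  I5 | 16 | 20 | 23 | 24   struct: MulU busy until I2 writes@15 · RAW R0: wait I4 write@19
  I6 | 20 | 21 | 23 | 24   struct: AddU busy until I4 writes@19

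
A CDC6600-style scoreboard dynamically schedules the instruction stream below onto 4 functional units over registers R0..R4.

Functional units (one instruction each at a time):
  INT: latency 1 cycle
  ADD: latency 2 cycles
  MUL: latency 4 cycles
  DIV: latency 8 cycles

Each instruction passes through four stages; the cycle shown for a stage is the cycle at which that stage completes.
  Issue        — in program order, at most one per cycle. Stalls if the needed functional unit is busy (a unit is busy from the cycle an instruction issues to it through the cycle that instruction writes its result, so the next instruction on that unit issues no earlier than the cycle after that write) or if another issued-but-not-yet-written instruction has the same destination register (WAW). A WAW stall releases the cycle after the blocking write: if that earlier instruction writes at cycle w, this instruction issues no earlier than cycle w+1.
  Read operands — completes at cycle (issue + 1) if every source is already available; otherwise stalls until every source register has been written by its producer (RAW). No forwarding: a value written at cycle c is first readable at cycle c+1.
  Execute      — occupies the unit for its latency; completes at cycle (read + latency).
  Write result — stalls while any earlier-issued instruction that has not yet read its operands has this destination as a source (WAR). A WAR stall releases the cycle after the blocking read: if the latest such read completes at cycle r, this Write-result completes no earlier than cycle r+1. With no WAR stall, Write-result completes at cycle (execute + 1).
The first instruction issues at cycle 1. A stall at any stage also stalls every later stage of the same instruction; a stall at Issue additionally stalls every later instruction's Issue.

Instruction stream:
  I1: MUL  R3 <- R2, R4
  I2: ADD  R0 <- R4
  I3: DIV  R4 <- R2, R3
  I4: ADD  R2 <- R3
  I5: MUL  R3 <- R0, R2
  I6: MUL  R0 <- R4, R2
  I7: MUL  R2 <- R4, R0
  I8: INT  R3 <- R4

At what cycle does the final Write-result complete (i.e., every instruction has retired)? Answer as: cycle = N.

I1: IS=1 RO=2 EX=6 WR=7
I2: IS=2 RO=3 EX=5 WR=6
I3: IS=3 RO=8 EX=16 WR=17  [RAW R3: wait I1 write@7]
I4: IS=7 RO=8 EX=10 WR=11  [struct: ADD busy until I2 writes@6]
I5: IS=8 RO=12 EX=16 WR=17  [RAW R2: wait I4 write@11]
I6: IS=18 RO=19 EX=23 WR=24  [struct: MUL busy until I5 writes@17]
I7: IS=25 RO=26 EX=30 WR=31  [struct: MUL busy until I6 writes@24]
I8: IS=26 RO=27 EX=28 WR=29

cycle = 31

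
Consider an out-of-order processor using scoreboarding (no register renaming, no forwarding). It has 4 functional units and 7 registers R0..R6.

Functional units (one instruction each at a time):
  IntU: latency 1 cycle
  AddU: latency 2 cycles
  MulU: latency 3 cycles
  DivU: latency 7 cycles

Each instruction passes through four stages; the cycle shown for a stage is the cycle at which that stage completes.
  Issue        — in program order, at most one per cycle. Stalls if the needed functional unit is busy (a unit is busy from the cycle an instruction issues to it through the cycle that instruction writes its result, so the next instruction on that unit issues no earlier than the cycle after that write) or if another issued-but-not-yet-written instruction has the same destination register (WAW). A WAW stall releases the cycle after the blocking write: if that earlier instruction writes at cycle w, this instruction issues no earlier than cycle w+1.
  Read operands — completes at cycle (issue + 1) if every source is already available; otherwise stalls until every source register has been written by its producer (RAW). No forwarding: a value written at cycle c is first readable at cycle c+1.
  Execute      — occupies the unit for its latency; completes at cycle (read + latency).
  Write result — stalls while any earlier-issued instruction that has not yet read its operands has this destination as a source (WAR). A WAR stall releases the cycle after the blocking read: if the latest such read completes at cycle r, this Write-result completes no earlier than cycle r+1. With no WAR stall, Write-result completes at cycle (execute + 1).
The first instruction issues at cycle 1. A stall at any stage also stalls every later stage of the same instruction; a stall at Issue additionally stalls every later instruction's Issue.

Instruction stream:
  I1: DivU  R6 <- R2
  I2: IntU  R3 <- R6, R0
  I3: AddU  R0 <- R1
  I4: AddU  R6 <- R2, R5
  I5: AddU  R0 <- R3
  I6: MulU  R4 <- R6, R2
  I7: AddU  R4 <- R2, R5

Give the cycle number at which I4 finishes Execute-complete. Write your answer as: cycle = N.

[1] I1→DivU
[2] I1 RO · I2→IntU
[3] I3→AddU
[4] I3 RO
[6] I3 EX
[9] I1 EX
[10] I1 WR R6
[11] I2 RO
[12] I2 EX · I3 WR R0
[13] I2 WR R3 · I4→AddU
[14] I4 RO
[16] I4 EX
[17] I4 WR R6
[18] I5→AddU
[19] I5 RO · I6→MulU
[20] I6 RO
[21] I5 EX
[22] I5 WR R0
[23] I6 EX
[24] I6 WR R4
[25] I7→AddU
[26] I7 RO
[28] I7 EX
[29] I7 WR R4

cycle = 16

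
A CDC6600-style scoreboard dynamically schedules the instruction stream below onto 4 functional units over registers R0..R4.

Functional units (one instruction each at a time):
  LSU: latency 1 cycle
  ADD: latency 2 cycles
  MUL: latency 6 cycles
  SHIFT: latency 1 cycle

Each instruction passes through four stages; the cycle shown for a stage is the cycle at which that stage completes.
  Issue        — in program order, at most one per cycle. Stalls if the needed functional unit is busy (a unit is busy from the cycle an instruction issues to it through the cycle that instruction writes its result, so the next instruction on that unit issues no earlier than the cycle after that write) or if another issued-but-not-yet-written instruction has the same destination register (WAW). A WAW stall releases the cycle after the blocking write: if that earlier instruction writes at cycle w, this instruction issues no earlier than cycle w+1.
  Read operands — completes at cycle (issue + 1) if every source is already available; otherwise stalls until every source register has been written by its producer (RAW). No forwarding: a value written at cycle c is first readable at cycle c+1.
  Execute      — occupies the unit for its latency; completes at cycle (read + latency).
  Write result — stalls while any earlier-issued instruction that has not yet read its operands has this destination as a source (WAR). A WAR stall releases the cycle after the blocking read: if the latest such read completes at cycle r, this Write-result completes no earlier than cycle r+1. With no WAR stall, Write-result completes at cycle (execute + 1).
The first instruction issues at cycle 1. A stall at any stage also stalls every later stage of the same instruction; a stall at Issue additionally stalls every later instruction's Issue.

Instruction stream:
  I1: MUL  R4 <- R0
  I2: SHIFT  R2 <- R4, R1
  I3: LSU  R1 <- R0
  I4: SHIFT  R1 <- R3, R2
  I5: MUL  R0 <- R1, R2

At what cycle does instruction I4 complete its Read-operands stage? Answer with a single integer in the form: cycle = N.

1) issue 1, read 2, done 8, write 9
2) issue 2, read 10, done 11, write 12  <RAW R4: wait I1 write@9>
3) issue 3, read 4, done 5, write 11  <WAR R1: wait I2 read@10>
4) issue 13, read 14, done 15, write 16  <struct: SHIFT busy until I2 writes@12>
5) issue 14, read 17, done 23, write 24  <RAW R1: wait I4 write@16>

cycle = 14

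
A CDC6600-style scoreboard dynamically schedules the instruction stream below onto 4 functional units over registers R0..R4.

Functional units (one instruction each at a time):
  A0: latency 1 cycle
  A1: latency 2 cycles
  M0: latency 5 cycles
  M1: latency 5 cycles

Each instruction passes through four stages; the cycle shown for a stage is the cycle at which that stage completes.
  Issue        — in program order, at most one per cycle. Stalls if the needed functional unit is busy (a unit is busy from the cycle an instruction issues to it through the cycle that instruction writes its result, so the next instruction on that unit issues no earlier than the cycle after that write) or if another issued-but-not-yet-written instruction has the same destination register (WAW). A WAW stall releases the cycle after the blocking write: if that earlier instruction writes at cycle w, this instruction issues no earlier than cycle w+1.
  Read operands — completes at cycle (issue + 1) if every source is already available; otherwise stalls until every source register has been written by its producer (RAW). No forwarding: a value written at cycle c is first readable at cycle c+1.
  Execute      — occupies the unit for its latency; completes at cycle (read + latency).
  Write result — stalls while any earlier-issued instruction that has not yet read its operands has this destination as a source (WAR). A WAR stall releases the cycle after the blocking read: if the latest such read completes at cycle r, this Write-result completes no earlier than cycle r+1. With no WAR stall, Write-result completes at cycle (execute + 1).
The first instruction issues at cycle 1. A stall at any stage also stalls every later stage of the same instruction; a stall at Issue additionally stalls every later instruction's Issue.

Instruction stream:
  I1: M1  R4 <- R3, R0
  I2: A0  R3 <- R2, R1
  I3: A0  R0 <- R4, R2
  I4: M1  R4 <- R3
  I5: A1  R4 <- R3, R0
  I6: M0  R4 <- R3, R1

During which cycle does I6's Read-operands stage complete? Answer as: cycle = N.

cycle = 23

  I1 | 1 | 2 | 7 | 8
  I2 | 2 | 3 | 4 | 5
  I3 | 6 | 9 | 10 | 11   struct: A0 busy until I2 writes@5 · RAW R4: wait I1 write@8
  I4 | 9 | 10 | 15 | 16   struct: M1 busy until I1 writes@8
  I5 | 17 | 18 | 20 | 21   WAW R4: wait I4 write@16
  I6 | 22 | 23 | 28 | 29   WAW R4: wait I5 write@21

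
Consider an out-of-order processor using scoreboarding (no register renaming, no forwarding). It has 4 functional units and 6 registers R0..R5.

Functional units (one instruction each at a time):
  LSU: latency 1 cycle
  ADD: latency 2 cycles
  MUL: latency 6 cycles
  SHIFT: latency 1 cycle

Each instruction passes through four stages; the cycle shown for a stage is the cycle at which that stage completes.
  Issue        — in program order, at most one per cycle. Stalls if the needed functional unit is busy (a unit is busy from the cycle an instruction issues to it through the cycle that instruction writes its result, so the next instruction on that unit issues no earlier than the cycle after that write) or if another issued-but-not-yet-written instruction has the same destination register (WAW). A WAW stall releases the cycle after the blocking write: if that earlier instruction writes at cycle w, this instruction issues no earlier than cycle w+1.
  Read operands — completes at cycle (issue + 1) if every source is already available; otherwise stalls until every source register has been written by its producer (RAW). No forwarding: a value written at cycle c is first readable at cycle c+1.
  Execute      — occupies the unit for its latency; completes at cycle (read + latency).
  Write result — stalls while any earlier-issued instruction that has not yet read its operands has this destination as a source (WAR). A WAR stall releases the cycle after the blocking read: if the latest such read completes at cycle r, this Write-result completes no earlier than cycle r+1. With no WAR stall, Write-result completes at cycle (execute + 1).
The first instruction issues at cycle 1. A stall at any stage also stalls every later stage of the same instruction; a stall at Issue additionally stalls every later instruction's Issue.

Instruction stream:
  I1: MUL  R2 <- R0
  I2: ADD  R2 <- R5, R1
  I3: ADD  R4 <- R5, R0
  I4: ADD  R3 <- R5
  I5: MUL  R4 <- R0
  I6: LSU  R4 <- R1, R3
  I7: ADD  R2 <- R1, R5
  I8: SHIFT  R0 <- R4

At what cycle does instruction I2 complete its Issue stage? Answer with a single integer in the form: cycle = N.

1) issue 1, read 2, done 8, write 9
2) issue 10, read 11, done 13, write 14  <WAW R2: wait I1 write@9>
3) issue 15, read 16, done 18, write 19  <struct: ADD busy until I2 writes@14>
4) issue 20, read 21, done 23, write 24  <struct: ADD busy until I3 writes@19>
5) issue 21, read 22, done 28, write 29
6) issue 30, read 31, done 32, write 33  <WAW R4: wait I5 write@29>
7) issue 31, read 32, done 34, write 35
8) issue 32, read 34, done 35, write 36  <RAW R4: wait I6 write@33>

cycle = 10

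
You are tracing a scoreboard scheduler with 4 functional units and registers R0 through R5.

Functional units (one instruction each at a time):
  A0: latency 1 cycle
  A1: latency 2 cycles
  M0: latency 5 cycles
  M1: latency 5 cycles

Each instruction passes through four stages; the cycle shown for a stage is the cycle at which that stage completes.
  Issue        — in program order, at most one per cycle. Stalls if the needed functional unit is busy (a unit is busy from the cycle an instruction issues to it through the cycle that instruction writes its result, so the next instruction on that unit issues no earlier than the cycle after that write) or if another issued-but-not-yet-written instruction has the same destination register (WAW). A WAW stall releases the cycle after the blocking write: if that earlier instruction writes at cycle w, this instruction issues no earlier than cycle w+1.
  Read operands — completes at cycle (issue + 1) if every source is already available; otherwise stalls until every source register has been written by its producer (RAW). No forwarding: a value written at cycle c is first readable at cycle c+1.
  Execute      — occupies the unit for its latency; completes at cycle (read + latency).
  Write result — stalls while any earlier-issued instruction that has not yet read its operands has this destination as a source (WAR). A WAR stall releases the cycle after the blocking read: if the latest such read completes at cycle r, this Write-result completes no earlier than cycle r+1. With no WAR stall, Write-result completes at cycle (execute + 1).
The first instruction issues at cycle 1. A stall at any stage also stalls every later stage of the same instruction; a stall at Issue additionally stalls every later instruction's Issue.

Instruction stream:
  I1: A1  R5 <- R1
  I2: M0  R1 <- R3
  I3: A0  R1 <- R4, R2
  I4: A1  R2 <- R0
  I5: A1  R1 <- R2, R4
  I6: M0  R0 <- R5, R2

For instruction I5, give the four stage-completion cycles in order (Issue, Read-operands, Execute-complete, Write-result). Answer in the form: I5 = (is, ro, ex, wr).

I5 = (16, 17, 19, 20)

I1 -> (1, 2, 4, 5)
I2 -> (2, 3, 8, 9)
I3 -> (10, 11, 12, 13)  // WAW R1: wait I2 write@9
I4 -> (11, 12, 14, 15)
I5 -> (16, 17, 19, 20)  // struct: A1 busy until I4 writes@15
I6 -> (17, 18, 23, 24)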